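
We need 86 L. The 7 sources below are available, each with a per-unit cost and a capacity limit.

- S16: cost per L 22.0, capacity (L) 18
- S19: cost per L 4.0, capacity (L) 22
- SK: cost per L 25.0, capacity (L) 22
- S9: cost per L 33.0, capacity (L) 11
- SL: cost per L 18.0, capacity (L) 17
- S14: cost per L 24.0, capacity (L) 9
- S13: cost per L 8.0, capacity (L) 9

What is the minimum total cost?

Cheapest first:
S19 at 4.0: take all 22 L — 64 still needed.
Take 9 from S13 at 8.0 — need 55 more.
Take 17 from SL at 18.0 — need 38 more.
S16 at 22.0: take all 18 L — 20 still needed.
S14 at 24.0: take all 9 L — 11 still needed.
SK at 25.0: take 11 of its 22 — requirement met.
S9: unused.
Cost = 22×4.0 + 9×8.0 + 17×18.0 + 18×22.0 + 9×24.0 + 11×25.0 = 1353.

1353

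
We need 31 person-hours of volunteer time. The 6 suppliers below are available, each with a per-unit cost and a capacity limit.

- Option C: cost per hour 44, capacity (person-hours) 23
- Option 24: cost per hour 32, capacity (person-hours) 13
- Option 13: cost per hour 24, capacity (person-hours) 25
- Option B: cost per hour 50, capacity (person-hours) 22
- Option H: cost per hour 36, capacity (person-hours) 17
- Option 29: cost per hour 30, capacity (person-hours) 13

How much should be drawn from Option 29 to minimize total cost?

Fill from the cheapest supplier first.
Option 13 at 24: take all 25 person-hours — 6 still needed.
Option 29 at 30: take 6 of its 13 — requirement met.
Option 24, Option H, Option C, Option B: unused.

6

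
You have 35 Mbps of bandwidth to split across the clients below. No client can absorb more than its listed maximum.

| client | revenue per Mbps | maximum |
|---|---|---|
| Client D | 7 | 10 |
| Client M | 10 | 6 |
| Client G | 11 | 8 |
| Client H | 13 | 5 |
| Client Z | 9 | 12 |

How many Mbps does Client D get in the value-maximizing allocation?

Highest revenue per Mbps first: Client H 13 > Client G 11 > Client M 10 > Client Z 9 > Client D 7.
Client H: +5 to 5 (cap) — 30 left.
Client G: +8 to 8 (cap) — 22 left.
Client M takes 6 to reach its cap of 6 — 16 left.
Give Client Z 12 to hit its cap of 12 — 4 left.
Only 4 left; Client D takes them to reach 4.

4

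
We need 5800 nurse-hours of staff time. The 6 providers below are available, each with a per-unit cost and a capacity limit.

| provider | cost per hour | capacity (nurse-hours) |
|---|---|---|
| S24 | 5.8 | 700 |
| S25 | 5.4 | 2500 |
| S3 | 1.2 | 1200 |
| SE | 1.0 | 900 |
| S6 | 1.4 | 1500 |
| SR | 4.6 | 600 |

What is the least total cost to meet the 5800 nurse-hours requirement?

15840

Fill from the cheapest provider first.
Take 900 from SE at 1.0 → need 4900 more.
S3 at 1.2: take all 1200 nurse-hours → 3700 still needed.
S6 at 1.4: take all 1500 nurse-hours → 2200 still needed.
SR at 4.6: take all 600 nurse-hours → 1600 still needed.
S25 at 5.4: take 1600 of its 2500 → requirement met.
S24: unused.
Cost = 900×1.0 + 1200×1.2 + 1500×1.4 + 600×4.6 + 1600×5.4 = 15840.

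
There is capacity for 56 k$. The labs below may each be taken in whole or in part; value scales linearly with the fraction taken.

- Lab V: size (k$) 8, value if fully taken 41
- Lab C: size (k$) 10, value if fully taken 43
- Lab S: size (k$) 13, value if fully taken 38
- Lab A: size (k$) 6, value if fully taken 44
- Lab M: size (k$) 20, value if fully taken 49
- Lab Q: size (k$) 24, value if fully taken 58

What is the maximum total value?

Rank by value-to-size ratio: Lab A 44/6≈7.33, Lab V 41/8≈5.12, Lab C 43/10≈4.3, Lab S 38/13≈2.92, Lab M 49/20≈2.45, Lab Q 58/24≈2.42.
Lab A: take in full, 6 k$ for value 44 — 50 left.
Lab V: take in full, 8 k$ for value 41 — 42 left.
Take all of Lab C (10 k$, value 43) — 32 k$ left.
Take all of Lab S (13 k$, value 38) — 19 k$ left.
Fill the last 19 k$ with part of Lab M: 19/20 of it earns 46.55.
Total value = 212.55.

212.55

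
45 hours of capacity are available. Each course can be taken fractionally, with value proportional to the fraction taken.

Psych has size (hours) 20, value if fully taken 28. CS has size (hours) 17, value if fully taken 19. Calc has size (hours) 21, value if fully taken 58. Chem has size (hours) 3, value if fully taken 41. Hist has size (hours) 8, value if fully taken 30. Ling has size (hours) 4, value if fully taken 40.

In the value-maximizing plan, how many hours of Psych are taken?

Sort by value density: Chem 41/3≈13.7, Ling 40/4≈10, Hist 30/8≈3.75, Calc 58/21≈2.76, Psych 28/20≈1.4, CS 19/17≈1.12.
All 3 hours of Chem fit (value 41) → 42 remain.
All 4 hours of Ling fit (value 40) → 38 remain.
All 8 hours of Hist fit (value 30) → 30 remain.
All 21 hours of Calc fit (value 58) → 9 remain.
Only 9 hours remain; take 9/20 of Psych for value 28×9/20 = 12.6.

9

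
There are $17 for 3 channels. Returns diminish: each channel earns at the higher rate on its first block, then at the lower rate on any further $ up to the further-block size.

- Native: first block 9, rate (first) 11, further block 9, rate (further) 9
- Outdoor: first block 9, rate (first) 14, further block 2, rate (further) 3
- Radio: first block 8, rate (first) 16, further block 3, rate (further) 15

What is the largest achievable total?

257

Order all 6 blocks by rate: Radio/T1 16 > Radio/T2 15 > Outdoor/T1 14 > Native/T1 11 > Native/T2 9 > Outdoor/T2 3.
Radio/T1 (16): +8 ; 9 left.
Fill Radio T2 block (3 at 15) ; 6 left.
Outdoor/T1: +6 of 9 at 14; pool empty.
Total = 16×8 + 15×3 + 14×6 = 257.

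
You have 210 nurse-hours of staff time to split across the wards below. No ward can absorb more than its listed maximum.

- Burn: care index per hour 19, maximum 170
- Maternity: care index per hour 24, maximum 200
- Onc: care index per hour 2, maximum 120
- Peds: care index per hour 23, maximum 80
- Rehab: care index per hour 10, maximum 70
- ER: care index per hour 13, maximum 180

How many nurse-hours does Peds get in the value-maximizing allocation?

Highest care index per hour first: Maternity 24 > Peds 23 > Burn 19 > ER 13 > Rehab 10 > Onc 2.
Give Maternity 200 to hit its cap of 200 ; 10 left.
Peds: +10 (room for 80) → 10. Pool exhausted.

10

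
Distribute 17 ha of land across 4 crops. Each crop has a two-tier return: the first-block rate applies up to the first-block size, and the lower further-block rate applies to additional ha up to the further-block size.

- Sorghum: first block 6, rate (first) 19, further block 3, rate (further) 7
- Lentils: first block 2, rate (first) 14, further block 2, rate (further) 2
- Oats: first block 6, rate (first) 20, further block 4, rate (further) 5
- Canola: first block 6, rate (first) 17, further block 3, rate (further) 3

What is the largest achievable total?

319

Treat each block as its own option and order by rate: Oats/first 20 > Sorghum/first 19 > Canola/first 17 > Lentils/first 14 > Sorghum/second 7 > Oats/second 5 > Canola/second 3 > Lentils/second 2.
Oats first at 20: fill all 6 — 11 left.
Sorghum/first (19): +6 — 5 left.
Canola first at 17: only 5 left, fill 5.
Total = 20×6 + 19×6 + 17×5 = 319.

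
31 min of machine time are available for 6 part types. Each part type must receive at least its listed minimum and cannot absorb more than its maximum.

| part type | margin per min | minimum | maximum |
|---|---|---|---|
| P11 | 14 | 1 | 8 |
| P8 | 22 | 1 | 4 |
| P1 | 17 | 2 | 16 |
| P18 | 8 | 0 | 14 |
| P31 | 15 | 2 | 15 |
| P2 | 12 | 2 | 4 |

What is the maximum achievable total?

518

Meeting every minimum uses 1+1+2+0+2+2 = 8 min, leaving 23.
Rank by margin per min: P8 22 > P1 17 > P31 15 > P11 14 > P2 12 > P18 8.
Give P8 3 more to hit its cap of 4 — 20 left.
Give P1 14 more to hit its cap of 16 — 6 left.
P31: +6 (room for 13) → 8. Pool exhausted.
Total = 14×1 + 22×4 + 17×16 + 15×8 + 12×2 = 518.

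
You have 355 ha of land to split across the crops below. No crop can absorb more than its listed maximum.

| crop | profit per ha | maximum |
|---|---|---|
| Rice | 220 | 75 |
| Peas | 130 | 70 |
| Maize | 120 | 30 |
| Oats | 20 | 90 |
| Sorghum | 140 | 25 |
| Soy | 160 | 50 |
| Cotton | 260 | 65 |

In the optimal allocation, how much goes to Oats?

Order the crops by profit per ha: Cotton 260 > Rice 220 > Soy 160 > Sorghum 140 > Peas 130 > Maize 120 > Oats 20.
Cotton takes 65 to reach its cap of 65 → 290 left.
Rice takes 75 to reach its cap of 75 → 215 left.
Give Soy 50 to hit its cap of 50 → 165 left.
Sorghum takes 25 to reach its cap of 25 → 140 left.
Give Peas 70 to hit its cap of 70 → 70 left.
Give Maize 30 to hit its cap of 30 → 40 left.
Oats has room for 90 but only 40 remain, so it gets 40.

40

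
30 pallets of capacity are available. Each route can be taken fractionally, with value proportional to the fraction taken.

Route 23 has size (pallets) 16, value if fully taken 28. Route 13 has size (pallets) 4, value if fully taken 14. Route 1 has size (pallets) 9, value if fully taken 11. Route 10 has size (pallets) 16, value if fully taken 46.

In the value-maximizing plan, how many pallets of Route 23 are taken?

10

Best value per unit of size first: Route 13 14/4≈3.5, Route 10 46/16≈2.88, Route 23 28/16≈1.75, Route 1 11/9≈1.22.
Take all of Route 13 (4 pallets, value 14) → 26 pallets left.
Take all of Route 10 (16 pallets, value 46) → 10 pallets left.
Fill the last 10 pallets with part of Route 23: 10/16 of it earns 17.5.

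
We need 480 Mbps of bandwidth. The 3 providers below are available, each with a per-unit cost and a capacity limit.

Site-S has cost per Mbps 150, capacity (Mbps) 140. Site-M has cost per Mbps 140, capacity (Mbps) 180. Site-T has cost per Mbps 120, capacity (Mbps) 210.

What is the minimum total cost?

63900

Fill from the cheapest provider first.
Site-T at 120: take all 210 Mbps — 270 still needed.
Site-M (140): use full 180 — 90 Mbps to go.
Site-S at 150: take 90 of its 140 — requirement met.
Cost = 210×120 + 180×140 + 90×150 = 63900.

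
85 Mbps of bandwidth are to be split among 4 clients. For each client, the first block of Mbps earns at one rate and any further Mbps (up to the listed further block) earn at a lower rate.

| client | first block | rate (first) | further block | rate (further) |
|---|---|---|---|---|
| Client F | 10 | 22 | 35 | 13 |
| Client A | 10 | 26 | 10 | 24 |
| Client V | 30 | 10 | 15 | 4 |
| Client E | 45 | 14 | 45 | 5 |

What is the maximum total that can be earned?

1480

Treat each block as its own option and order by rate: Client A/first 26 > Client A/second 24 > Client F/first 22 > Client E/first 14 > Client F/second 13 > Client V/first 10 > Client E/second 5 > Client V/second 4.
Client A/first (26): +10 ; 75 left.
Client A/second (24): +10 ; 65 left.
Fill Client F first block (10 at 22) ; 55 left.
Fill Client E first block (45 at 14) ; 10 left.
Client F second at 13: only 10 left, fill 10.
Total = 26×10 + 24×10 + 22×10 + 14×45 + 13×10 = 1480.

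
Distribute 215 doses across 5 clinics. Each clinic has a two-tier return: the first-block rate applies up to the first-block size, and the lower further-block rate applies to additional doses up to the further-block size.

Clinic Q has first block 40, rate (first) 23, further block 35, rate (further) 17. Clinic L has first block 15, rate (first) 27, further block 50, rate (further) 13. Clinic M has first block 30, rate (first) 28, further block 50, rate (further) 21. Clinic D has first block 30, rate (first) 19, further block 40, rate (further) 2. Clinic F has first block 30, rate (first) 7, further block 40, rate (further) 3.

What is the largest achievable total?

4575

Rank every tier by rate: Clinic M/tier1 28 > Clinic L/tier1 27 > Clinic Q/tier1 23 > Clinic M/tier2 21 > Clinic D/tier1 19 > Clinic Q/tier2 17 > Clinic L/tier2 13 > Clinic F/tier1 7 > Clinic F/tier2 3 > Clinic D/tier2 2.
Fill Clinic M tier1 block (30 at 28) ; 185 left.
Fill Clinic L tier1 block (15 at 27) ; 170 left.
Clinic Q/tier1 (23): +40 ; 130 left.
Clinic M tier2 at 21: fill all 50 ; 80 left.
Clinic D/tier1 (19): +30 ; 50 left.
Clinic Q/tier2 (17): +35 ; 15 left.
Clinic L tier2 at 13: only 15 left, fill 15.
Total = 28×30 + 27×15 + 23×40 + 21×50 + 19×30 + 17×35 + 13×15 = 4575.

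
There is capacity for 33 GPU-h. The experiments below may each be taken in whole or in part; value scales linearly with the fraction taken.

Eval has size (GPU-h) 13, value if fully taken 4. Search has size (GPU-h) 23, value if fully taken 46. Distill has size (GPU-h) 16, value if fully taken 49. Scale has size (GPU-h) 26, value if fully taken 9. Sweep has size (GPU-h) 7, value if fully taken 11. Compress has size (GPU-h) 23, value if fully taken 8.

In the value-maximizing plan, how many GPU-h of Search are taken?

17

Sort by value density: Distill 49/16≈3.06, Search 46/23≈2, Sweep 11/7≈1.57, Compress 8/23≈0.348, Scale 9/26≈0.346, Eval 4/13≈0.308.
All 16 GPU-h of Distill fit (value 49) ; 17 remain.
Only 17 GPU-h remain; take 17/23 of Search for value 46×17/23 = 34.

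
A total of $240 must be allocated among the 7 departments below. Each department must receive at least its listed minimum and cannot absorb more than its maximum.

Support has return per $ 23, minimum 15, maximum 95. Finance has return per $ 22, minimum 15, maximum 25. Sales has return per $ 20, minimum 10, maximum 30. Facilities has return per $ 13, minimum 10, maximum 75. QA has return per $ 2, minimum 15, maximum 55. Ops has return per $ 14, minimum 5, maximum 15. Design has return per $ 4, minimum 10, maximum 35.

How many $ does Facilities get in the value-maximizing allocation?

50

Meeting every minimum uses 15+15+10+10+15+5+10 = 80 $, leaving 160.
Rank by return per $: Support 23 > Finance 22 > Sales 20 > Ops 14 > Facilities 13 > Design 4 > QA 2.
Give Support 80 more to hit its cap of 95 — 80 left.
Give Finance 10 more to hit its cap of 25 — 70 left.
Give Sales 20 more to hit its cap of 30 — 50 left.
Ops takes 10 more to reach its cap of 15 — 40 left.
Only 40 left; Facilities takes them to reach 50.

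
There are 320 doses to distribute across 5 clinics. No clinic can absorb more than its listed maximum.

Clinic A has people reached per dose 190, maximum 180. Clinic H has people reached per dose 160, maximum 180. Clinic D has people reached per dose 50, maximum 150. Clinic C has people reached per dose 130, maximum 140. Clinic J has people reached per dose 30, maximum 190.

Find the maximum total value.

Highest people reached per dose first: Clinic A 190 > Clinic H 160 > Clinic C 130 > Clinic D 50 > Clinic J 30.
Give Clinic A 180 to hit its cap of 180 — 140 left.
Clinic H has room for 180 but only 140 remain, so it gets 140.
Total = 190×180 + 160×140 = 56600.

56600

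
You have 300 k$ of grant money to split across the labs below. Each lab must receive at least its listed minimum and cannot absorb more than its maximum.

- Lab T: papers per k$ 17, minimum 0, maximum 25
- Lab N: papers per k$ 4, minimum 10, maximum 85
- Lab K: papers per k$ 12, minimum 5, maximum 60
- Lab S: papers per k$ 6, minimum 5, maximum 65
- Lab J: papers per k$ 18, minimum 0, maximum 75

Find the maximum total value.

Meeting every minimum uses 0+10+5+5+0 = 20 k$, leaving 280.
Rank by papers per k$: Lab J 18 > Lab T 17 > Lab K 12 > Lab S 6 > Lab N 4.
Give Lab J 75 more to hit its cap of 75 — 205 left.
Lab T takes 25 more to reach its cap of 25 — 180 left.
Lab K: +55 to 60 (cap) — 125 left.
Lab S takes 60 more to reach its cap of 65 — 65 left.
Only 65 left; Lab N takes them to reach 75.
Total = 17×25 + 4×75 + 12×60 + 6×65 + 18×75 = 3185.

3185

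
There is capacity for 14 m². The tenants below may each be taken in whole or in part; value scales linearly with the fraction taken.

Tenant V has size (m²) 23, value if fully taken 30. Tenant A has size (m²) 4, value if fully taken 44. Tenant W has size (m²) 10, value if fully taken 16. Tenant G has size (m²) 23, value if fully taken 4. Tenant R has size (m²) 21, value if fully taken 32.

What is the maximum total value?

60

Best value per unit of size first: Tenant A 44/4≈11, Tenant W 16/10≈1.6, Tenant R 32/21≈1.52, Tenant V 30/23≈1.3, Tenant G 4/23≈0.174.
All 4 m² of Tenant A fit (value 44) ; 10 remain.
Tenant W: take in full, 10 m² for value 16 ; 0 left.
Total value = 60.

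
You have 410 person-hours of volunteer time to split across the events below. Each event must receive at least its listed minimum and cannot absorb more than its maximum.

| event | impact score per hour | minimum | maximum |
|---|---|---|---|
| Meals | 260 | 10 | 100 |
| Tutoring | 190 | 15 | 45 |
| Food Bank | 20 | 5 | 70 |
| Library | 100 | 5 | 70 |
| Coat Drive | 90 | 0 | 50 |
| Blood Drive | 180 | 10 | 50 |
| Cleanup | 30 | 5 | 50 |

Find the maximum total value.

Meeting every minimum uses 10+15+5+5+0+10+5 = 50 person-hours, leaving 360.
Highest impact score per hour first: Meals 260 > Tutoring 190 > Blood Drive 180 > Library 100 > Coat Drive 90 > Cleanup 30 > Food Bank 20.
Meals: +90 to 100 (cap) — 270 left.
Give Tutoring 30 more to hit its cap of 45 — 240 left.
Blood Drive: +40 to 50 (cap) — 200 left.
Give Library 65 more to hit its cap of 70 — 135 left.
Give Coat Drive 50 more to hit its cap of 50 — 85 left.
Cleanup takes 45 more to reach its cap of 50 — 40 left.
Only 40 left; Food Bank takes them to reach 45.
Total = 260×100 + 190×45 + 20×45 + 100×70 + 90×50 + 180×50 + 30×50 = 57450.

57450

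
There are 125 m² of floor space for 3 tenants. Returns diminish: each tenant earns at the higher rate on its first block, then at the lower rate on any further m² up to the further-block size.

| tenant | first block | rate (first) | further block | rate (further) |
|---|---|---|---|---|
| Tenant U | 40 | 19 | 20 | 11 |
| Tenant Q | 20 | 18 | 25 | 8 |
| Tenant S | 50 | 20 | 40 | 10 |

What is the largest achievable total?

2285

Order all 6 blocks by rate: Tenant S/first 20 > Tenant U/first 19 > Tenant Q/first 18 > Tenant U/second 11 > Tenant S/second 10 > Tenant Q/second 8.
Fill Tenant S first block (50 at 20) — 75 left.
Tenant U first at 19: fill all 40 — 35 left.
Tenant Q/first (18): +20 — 15 left.
Tenant U/second: +15 of 20 at 11; pool empty.
Total = 20×50 + 19×40 + 18×20 + 11×15 = 2285.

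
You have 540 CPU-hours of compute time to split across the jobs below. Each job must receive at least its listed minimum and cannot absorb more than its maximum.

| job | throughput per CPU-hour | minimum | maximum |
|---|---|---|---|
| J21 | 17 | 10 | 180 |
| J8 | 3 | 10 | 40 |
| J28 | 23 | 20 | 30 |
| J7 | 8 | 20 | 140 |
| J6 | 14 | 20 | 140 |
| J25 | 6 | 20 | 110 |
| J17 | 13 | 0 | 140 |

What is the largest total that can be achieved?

7840

Meeting every minimum uses 10+10+20+20+20+20+0 = 100 CPU-hours, leaving 440.
Order the jobs by throughput per CPU-hour: J28 23 > J21 17 > J6 14 > J17 13 > J7 8 > J25 6 > J8 3.
J28 takes 10 more to reach its cap of 30 ; 430 left.
J21 takes 170 more to reach its cap of 180 ; 260 left.
J6: +120 to 140 (cap) ; 140 left.
J17: +140 to 140 (cap) ; 0 left.
Total = 17×180 + 3×10 + 23×30 + 8×20 + 14×140 + 6×20 + 13×140 = 7840.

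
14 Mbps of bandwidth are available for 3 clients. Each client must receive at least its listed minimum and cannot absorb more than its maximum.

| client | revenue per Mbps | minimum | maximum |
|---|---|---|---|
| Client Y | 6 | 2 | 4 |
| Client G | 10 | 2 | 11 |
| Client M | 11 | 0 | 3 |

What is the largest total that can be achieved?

135

Meeting every minimum uses 2+2+0 = 4 Mbps, leaving 10.
Order the clients by revenue per Mbps: Client M 11 > Client G 10 > Client Y 6.
Give Client M 3 more to hit its cap of 3 ; 7 left.
Client G: +7 (room for 9) → 9. Pool exhausted.
Total = 6×2 + 10×9 + 11×3 = 135.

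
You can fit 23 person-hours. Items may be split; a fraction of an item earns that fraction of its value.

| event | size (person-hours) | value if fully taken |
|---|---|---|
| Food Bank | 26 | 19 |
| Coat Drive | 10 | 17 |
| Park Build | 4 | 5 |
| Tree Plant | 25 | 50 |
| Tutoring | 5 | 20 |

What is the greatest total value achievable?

Sort by value density: Tutoring 20/5≈4, Tree Plant 50/25≈2, Coat Drive 17/10≈1.7, Park Build 5/4≈1.25, Food Bank 19/26≈0.731.
Take all of Tutoring (5 person-hours, value 20) → 18 person-hours left.
Fill the last 18 person-hours with part of Tree Plant: 18/25 of it earns 36.
Total value = 56.

56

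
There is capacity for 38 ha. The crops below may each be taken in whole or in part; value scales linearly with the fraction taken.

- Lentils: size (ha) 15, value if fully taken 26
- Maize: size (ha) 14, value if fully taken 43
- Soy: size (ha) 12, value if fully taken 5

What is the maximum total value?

72.75

Best value per unit of size first: Maize 43/14≈3.07, Lentils 26/15≈1.73, Soy 5/12≈0.417.
Take all of Maize (14 ha, value 43) — 24 ha left.
Lentils: take in full, 15 ha for value 26 — 9 left.
Fill the last 9 ha with part of Soy: 9/12 of it earns 3.75.
Total value = 72.75.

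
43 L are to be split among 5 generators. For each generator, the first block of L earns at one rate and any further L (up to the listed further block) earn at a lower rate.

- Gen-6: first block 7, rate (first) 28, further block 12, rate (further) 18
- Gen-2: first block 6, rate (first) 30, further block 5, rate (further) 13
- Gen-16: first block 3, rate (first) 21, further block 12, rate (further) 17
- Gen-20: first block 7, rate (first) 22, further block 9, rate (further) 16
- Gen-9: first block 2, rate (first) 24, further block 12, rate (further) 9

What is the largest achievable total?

Rank every tier by rate: Gen-2/first 30 > Gen-6/first 28 > Gen-9/first 24 > Gen-20/first 22 > Gen-16/first 21 > Gen-6/second 18 > Gen-16/second 17 > Gen-20/second 16 > Gen-2/second 13 > Gen-9/second 9.
Gen-2 first at 30: fill all 6 → 37 left.
Gen-6 first at 28: fill all 7 → 30 left.
Gen-9/first (24): +2 → 28 left.
Gen-20/first (22): +7 → 21 left.
Fill Gen-16 first block (3 at 21) → 18 left.
Gen-6/second (18): +12 → 6 left.
6 remain; put them into Gen-16 second at 17.
Total = 30×6 + 28×7 + 24×2 + 22×7 + 21×3 + 18×12 + 17×6 = 959.

959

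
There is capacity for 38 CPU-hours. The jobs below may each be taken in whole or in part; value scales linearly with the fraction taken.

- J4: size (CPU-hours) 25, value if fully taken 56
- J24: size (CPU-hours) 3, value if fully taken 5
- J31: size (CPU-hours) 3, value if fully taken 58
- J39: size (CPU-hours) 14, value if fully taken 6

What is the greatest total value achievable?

122

Rank by value-to-size ratio: J31 58/3≈19.3, J4 56/25≈2.24, J24 5/3≈1.67, J39 6/14≈0.429.
J31: take in full, 3 CPU-hours for value 58 — 35 left.
Take all of J4 (25 CPU-hours, value 56) — 10 CPU-hours left.
J24: take in full, 3 CPU-hours for value 5 — 7 left.
Fill the last 7 CPU-hours with part of J39: 7/14 of it earns 3.
Total value = 122.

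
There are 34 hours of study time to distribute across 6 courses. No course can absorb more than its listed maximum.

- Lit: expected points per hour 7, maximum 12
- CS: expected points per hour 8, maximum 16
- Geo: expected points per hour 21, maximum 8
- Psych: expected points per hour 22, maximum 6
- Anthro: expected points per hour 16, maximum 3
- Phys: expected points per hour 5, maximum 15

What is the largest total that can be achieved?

Order the courses by expected points per hour: Psych 22 > Geo 21 > Anthro 16 > CS 8 > Lit 7 > Phys 5.
Give Psych 6 to hit its cap of 6 → 28 left.
Give Geo 8 to hit its cap of 8 → 20 left.
Anthro takes 3 to reach its cap of 3 → 17 left.
CS takes 16 to reach its cap of 16 → 1 left.
Only 1 left; Lit takes them to reach 1.
Total = 7×1 + 8×16 + 21×8 + 22×6 + 16×3 = 483.

483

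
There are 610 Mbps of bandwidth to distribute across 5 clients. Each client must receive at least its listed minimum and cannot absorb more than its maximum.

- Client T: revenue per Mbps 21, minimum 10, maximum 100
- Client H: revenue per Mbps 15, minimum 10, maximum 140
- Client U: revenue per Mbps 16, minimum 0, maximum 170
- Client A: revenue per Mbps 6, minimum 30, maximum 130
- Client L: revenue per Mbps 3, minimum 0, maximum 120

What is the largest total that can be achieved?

Meeting every minimum uses 10+10+0+30+0 = 50 Mbps, leaving 560.
Rank by revenue per Mbps: Client T 21 > Client U 16 > Client H 15 > Client A 6 > Client L 3.
Give Client T 90 more to hit its cap of 100 → 470 left.
Give Client U 170 more to hit its cap of 170 → 300 left.
Give Client H 130 more to hit its cap of 140 → 170 left.
Give Client A 100 more to hit its cap of 130 → 70 left.
Only 70 left; Client L takes them to reach 70.
Total = 21×100 + 15×140 + 16×170 + 6×130 + 3×70 = 7910.

7910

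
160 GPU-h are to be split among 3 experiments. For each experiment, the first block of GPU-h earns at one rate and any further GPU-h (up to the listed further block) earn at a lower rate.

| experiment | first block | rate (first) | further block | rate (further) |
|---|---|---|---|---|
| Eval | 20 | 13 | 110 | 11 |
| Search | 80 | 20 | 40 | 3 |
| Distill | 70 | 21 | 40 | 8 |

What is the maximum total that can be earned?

3200

Rank every tier by rate: Distill/tier1 21 > Search/tier1 20 > Eval/tier1 13 > Eval/tier2 11 > Distill/tier2 8 > Search/tier2 3.
Distill/tier1 (21): +70 ; 90 left.
Search tier1 at 20: fill all 80 ; 10 left.
Eval/tier1: +10 of 20 at 13; pool empty.
Total = 21×70 + 20×80 + 13×10 = 3200.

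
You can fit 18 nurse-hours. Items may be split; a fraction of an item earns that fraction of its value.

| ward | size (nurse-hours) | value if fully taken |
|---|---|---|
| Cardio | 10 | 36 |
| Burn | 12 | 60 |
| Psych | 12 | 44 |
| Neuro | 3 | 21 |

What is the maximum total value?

Rank by value-to-size ratio: Neuro 21/3≈7, Burn 60/12≈5, Psych 44/12≈3.67, Cardio 36/10≈3.6.
All 3 nurse-hours of Neuro fit (value 21) ; 15 remain.
Burn: take in full, 12 nurse-hours for value 60 ; 3 left.
Only 3 nurse-hours remain; take 3/12 of Psych for value 44×3/12 = 11.
Total value = 92.

92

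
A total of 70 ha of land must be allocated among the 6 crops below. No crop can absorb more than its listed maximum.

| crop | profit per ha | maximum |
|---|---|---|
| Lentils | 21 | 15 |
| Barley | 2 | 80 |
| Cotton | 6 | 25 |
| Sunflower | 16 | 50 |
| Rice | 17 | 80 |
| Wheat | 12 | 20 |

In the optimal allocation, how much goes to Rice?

55

Order the crops by profit per ha: Lentils 21 > Rice 17 > Sunflower 16 > Wheat 12 > Cotton 6 > Barley 2.
Lentils: +15 to 15 (cap) — 55 left.
Rice has room for 80 but only 55 remain, so it gets 55.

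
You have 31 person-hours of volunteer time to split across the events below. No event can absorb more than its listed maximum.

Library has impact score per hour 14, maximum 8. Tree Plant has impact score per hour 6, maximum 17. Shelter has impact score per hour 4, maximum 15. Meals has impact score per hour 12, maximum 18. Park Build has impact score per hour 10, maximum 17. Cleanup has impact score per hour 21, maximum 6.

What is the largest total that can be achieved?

442

Rank by impact score per hour: Cleanup 21 > Library 14 > Meals 12 > Park Build 10 > Tree Plant 6 > Shelter 4.
Cleanup: +6 to 6 (cap) — 25 left.
Give Library 8 to hit its cap of 8 — 17 left.
Meals: +17 (room for 18) → 17. Pool exhausted.
Total = 14×8 + 12×17 + 21×6 = 442.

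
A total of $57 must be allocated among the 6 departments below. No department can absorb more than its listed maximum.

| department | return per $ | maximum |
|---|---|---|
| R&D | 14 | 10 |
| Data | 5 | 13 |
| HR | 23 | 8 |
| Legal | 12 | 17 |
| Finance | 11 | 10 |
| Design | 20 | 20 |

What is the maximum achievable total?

Order the departments by return per $: HR 23 > Design 20 > R&D 14 > Legal 12 > Finance 11 > Data 5.
HR: +8 to 8 (cap) ; 49 left.
Give Design 20 to hit its cap of 20 ; 29 left.
Give R&D 10 to hit its cap of 10 ; 19 left.
Legal takes 17 to reach its cap of 17 ; 2 left.
Finance has room for 10 but only 2 remain, so it gets 2.
Total = 14×10 + 23×8 + 12×17 + 11×2 + 20×20 = 950.

950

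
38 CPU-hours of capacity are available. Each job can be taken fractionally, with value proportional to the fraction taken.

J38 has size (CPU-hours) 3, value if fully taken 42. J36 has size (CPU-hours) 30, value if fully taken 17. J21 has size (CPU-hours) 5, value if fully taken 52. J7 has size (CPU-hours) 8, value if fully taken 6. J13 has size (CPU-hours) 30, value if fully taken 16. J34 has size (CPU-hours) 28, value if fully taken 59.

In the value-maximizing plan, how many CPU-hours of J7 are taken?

2

Rank by value-to-size ratio: J38 42/3≈14, J21 52/5≈10.4, J34 59/28≈2.11, J7 6/8≈0.75, J36 17/30≈0.567, J13 16/30≈0.533.
Take all of J38 (3 CPU-hours, value 42) ; 35 CPU-hours left.
All 5 CPU-hours of J21 fit (value 52) ; 30 remain.
All 28 CPU-hours of J34 fit (value 59) ; 2 remain.
Fill the last 2 CPU-hours with part of J7: 2/8 of it earns 1.5.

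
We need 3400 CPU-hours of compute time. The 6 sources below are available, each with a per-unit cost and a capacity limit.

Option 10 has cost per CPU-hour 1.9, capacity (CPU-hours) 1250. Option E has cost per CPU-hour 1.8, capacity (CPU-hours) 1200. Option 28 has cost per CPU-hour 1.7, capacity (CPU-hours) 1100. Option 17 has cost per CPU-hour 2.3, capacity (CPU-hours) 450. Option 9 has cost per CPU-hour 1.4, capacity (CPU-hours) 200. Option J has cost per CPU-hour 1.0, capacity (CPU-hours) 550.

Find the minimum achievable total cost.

Cheapest first:
Option J at 1.0: take all 550 CPU-hours ; 2850 still needed.
Take 200 from Option 9 at 1.4 ; need 2650 more.
Option 28 (1.7): use full 1100 ; 1550 CPU-hours to go.
Take 1200 from Option E at 1.8 ; need 350 more.
Option 10 (1.9): take the remaining 350 ; done.
Option 17: unused.
Cost = 550×1.0 + 200×1.4 + 1100×1.7 + 1200×1.8 + 350×1.9 = 5525.

5525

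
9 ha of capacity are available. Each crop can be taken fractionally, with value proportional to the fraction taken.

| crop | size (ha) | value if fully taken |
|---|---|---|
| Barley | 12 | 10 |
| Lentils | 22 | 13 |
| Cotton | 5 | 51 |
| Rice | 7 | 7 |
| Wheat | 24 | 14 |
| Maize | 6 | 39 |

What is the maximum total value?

Sort by value density: Cotton 51/5≈10.2, Maize 39/6≈6.5, Rice 7/7≈1, Barley 10/12≈0.833, Lentils 13/22≈0.591, Wheat 14/24≈0.583.
All 5 ha of Cotton fit (value 51) ; 4 remain.
Only 4 ha remain; take 4/6 of Maize for value 39×4/6 = 26.
Total value = 77.

77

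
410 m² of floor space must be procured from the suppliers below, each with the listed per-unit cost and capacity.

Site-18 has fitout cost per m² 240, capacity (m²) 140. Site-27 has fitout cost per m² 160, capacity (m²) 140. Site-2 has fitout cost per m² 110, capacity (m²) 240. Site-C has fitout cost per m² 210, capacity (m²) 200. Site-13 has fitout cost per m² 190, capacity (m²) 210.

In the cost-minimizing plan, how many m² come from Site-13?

30

Cheapest first:
Take 240 from Site-2 at 110 ; need 170 more.
Take 140 from Site-27 at 160 ; need 30 more.
Take 30 from Site-13 at 190 to finish.
Site-C, Site-18: unused.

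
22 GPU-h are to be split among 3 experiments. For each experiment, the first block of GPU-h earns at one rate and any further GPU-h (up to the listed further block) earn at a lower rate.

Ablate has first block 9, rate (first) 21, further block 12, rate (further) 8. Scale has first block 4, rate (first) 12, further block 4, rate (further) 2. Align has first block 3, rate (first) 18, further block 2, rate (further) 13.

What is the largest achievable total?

349

Treat each block as its own option and order by rate: Ablate/first 21 > Align/first 18 > Align/second 13 > Scale/first 12 > Ablate/second 8 > Scale/second 2.
Fill Ablate first block (9 at 21) — 13 left.
Align/first (18): +3 — 10 left.
Fill Align second block (2 at 13) — 8 left.
Scale/first (12): +4 — 4 left.
Ablate second at 8: only 4 left, fill 4.
Total = 21×9 + 18×3 + 13×2 + 12×4 + 8×4 = 349.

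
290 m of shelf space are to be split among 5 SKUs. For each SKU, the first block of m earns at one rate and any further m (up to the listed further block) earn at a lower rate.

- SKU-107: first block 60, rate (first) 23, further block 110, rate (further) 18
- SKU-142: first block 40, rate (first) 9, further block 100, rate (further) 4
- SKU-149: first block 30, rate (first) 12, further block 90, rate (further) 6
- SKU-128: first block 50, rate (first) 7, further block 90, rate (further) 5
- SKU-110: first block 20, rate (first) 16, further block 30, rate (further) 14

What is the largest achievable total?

Order all 10 blocks by rate: SKU-107/tier1 23 > SKU-107/tier2 18 > SKU-110/tier1 16 > SKU-110/tier2 14 > SKU-149/tier1 12 > SKU-142/tier1 9 > SKU-128/tier1 7 > SKU-149/tier2 6 > SKU-128/tier2 5 > SKU-142/tier2 4.
SKU-107 tier1 at 23: fill all 60 — 230 left.
SKU-107 tier2 at 18: fill all 110 — 120 left.
SKU-110 tier1 at 16: fill all 20 — 100 left.
Fill SKU-110 tier2 block (30 at 14) — 70 left.
SKU-149/tier1 (12): +30 — 40 left.
SKU-142/tier1 (9): +40 — 0 left.
Total = 23×60 + 18×110 + 16×20 + 14×30 + 12×30 + 9×40 = 4820.

4820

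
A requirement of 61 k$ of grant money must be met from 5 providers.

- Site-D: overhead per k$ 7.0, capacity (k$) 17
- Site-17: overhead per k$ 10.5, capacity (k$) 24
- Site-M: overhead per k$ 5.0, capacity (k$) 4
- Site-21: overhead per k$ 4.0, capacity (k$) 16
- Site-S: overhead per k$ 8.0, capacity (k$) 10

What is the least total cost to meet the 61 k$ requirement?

430

Cheapest first:
Site-21 (4.0): use full 16 — 45 k$ to go.
Site-M at 5.0: take all 4 k$ — 41 still needed.
Site-D at 7.0: take all 17 k$ — 24 still needed.
Site-S (8.0): use full 10 — 14 k$ to go.
Site-17 at 10.5: take 14 of its 24 — requirement met.
Cost = 16×4.0 + 4×5.0 + 17×7.0 + 10×8.0 + 14×10.5 = 430.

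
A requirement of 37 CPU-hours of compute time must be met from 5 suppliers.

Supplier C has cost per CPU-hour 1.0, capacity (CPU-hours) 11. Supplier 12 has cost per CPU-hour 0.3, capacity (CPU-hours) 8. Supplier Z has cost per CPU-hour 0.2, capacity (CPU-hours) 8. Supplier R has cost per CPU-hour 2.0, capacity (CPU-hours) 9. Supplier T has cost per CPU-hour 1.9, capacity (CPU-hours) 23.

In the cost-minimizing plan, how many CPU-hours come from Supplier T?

10

Use suppliers in increasing cost order.
Supplier Z (0.2): use full 8 ; 29 CPU-hours to go.
Supplier 12 (0.3): use full 8 ; 21 CPU-hours to go.
Take 11 from Supplier C at 1.0 ; need 10 more.
Take 10 from Supplier T at 1.9 to finish.
Supplier R: unused.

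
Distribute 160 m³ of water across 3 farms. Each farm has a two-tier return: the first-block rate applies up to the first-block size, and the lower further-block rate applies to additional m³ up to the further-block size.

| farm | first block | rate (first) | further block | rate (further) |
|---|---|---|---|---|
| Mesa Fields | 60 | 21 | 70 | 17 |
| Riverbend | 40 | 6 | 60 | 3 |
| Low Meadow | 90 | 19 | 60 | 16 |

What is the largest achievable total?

3140

Treat each block as its own option and order by rate: Mesa Fields/T1 21 > Low Meadow/T1 19 > Mesa Fields/T2 17 > Low Meadow/T2 16 > Riverbend/T1 6 > Riverbend/T2 3.
Fill Mesa Fields T1 block (60 at 21) ; 100 left.
Fill Low Meadow T1 block (90 at 19) ; 10 left.
10 remain; put them into Mesa Fields T2 at 17.
Total = 21×60 + 19×90 + 17×10 = 3140.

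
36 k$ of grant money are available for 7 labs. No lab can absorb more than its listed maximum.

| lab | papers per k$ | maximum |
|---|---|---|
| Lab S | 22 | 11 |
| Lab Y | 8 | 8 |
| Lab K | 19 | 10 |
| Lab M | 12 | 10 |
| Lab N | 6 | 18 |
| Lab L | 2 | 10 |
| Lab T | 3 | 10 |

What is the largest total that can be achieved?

592

Order the labs by papers per k$: Lab S 22 > Lab K 19 > Lab M 12 > Lab Y 8 > Lab N 6 > Lab T 3 > Lab L 2.
Lab S takes 11 to reach its cap of 11 ; 25 left.
Lab K: +10 to 10 (cap) ; 15 left.
Give Lab M 10 to hit its cap of 10 ; 5 left.
Lab Y: +5 (room for 8) → 5. Pool exhausted.
Total = 22×11 + 8×5 + 19×10 + 12×10 = 592.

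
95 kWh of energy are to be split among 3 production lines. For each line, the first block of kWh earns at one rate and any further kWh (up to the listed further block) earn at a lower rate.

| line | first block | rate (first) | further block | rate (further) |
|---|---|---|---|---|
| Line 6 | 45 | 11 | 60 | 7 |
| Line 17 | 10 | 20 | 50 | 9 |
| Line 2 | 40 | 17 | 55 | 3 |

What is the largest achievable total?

1375

Order all 6 blocks by rate: Line 17/first 20 > Line 2/first 17 > Line 6/first 11 > Line 17/second 9 > Line 6/second 7 > Line 2/second 3.
Fill Line 17 first block (10 at 20) ; 85 left.
Fill Line 2 first block (40 at 17) ; 45 left.
Line 6/first (11): +45 ; 0 left.
Total = 20×10 + 17×40 + 11×45 = 1375.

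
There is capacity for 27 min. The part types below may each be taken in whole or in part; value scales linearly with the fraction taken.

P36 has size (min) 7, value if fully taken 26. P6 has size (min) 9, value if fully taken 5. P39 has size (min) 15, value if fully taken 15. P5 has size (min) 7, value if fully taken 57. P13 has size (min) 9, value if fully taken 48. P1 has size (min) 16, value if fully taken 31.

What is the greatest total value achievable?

Rank by value-to-size ratio: P5 57/7≈8.14, P13 48/9≈5.33, P36 26/7≈3.71, P1 31/16≈1.94, P39 15/15≈1, P6 5/9≈0.556.
P5: take in full, 7 min for value 57 ; 20 left.
All 9 min of P13 fit (value 48) ; 11 remain.
All 7 min of P36 fit (value 26) ; 4 remain.
Fill the last 4 min with part of P1: 4/16 of it earns 7.75.
Total value = 138.75.

138.75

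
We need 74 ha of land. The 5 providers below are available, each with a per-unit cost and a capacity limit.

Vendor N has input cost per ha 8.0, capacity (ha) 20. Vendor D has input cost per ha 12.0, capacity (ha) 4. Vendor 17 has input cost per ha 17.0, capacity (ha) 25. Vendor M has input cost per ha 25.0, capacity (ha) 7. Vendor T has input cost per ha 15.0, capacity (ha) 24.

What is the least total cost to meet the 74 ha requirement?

Fill from the cheapest provider first.
Vendor N at 8.0: take all 20 ha ; 54 still needed.
Vendor D (12.0): use full 4 ; 50 ha to go.
Take 24 from Vendor T at 15.0 ; need 26 more.
Vendor 17 (17.0): use full 25 ; 1 ha to go.
Take 1 from Vendor M at 25.0 to finish.
Cost = 20×8.0 + 4×12.0 + 24×15.0 + 25×17.0 + 1×25.0 = 1018.

1018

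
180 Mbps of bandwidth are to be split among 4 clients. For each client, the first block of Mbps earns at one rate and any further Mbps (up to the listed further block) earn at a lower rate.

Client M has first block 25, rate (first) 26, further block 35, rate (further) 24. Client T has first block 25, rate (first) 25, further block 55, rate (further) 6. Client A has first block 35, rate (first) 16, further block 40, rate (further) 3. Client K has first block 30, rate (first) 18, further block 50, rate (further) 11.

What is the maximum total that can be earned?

Treat each block as its own option and order by rate: Client M/tier1 26 > Client T/tier1 25 > Client M/tier2 24 > Client K/tier1 18 > Client A/tier1 16 > Client K/tier2 11 > Client T/tier2 6 > Client A/tier2 3.
Fill Client M tier1 block (25 at 26) ; 155 left.
Client T tier1 at 25: fill all 25 ; 130 left.
Client M tier2 at 24: fill all 35 ; 95 left.
Client K tier1 at 18: fill all 30 ; 65 left.
Fill Client A tier1 block (35 at 16) ; 30 left.
Client K/tier2: +30 of 50 at 11; pool empty.
Total = 26×25 + 25×25 + 24×35 + 18×30 + 16×35 + 11×30 = 3545.

3545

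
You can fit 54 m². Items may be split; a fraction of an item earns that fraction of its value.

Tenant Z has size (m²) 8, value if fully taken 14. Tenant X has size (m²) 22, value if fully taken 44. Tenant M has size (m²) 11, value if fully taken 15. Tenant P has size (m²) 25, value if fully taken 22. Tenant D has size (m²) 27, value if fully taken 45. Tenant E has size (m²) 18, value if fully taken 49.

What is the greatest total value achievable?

Rank by value-to-size ratio: Tenant E 49/18≈2.72, Tenant X 44/22≈2, Tenant Z 14/8≈1.75, Tenant D 45/27≈1.67, Tenant M 15/11≈1.36, Tenant P 22/25≈0.88.
All 18 m² of Tenant E fit (value 49) → 36 remain.
Tenant X: take in full, 22 m² for value 44 → 14 left.
Take all of Tenant Z (8 m², value 14) → 6 m² left.
Only 6 m² remain; take 6/27 of Tenant D for value 45×6/27 = 10.
Total value = 117.

117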